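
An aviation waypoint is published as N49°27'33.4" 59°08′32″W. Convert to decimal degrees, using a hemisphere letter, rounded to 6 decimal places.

φ: 49° + 27/60 + 33.4/3600 = 49 + 0.450000 + 0.009278 = 49.4592778
Lon: 59° + 8/60 + 32/3600 = 59 + 0.133333 + 0.008889 = 59.1422222

49.459278° N, 59.142222° W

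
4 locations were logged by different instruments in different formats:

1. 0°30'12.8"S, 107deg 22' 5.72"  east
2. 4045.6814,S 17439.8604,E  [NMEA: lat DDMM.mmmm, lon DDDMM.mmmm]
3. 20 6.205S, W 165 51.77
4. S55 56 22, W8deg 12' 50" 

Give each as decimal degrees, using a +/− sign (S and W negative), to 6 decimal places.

1. -0.503556, 107.368256
2. -40.761357, 174.664340
3. -20.103417, -165.862833
4. -55.939444, -8.213889

Point 1:
  φ: 0 + 30/60 + 12.8/3600 = 0.5035556
  S ⇒ negate
  λ: 107° + 22/60 + 5.72/3600 = 107 + 0.366667 + 0.001589 = 107.3682556
  E → positive
Point 2:
  Latitude: degrees = first 2 digits = 40, minutes = 45.6814; 40 + 45.6814/60 = 40.7613567
  S → negative
  Lon: split at 3 digits → 174° and 39.8604′; 174 + 39.8604/60 = 174.6643400
  E → positive
Point 3:
  φ: 6.205′ = 0.103417°; total 20.1034167
  S ⇒ negate
  Lon: 51.77′ = 0.862833°; total 165.8628333
  W ⇒ negate
Point 4:
  Latitude: 55 + 56/60 + 22/3600 = 55.9394444
  hemisphere S, so the sign is −
  Longitude: 8 + 12/60 + 50/3600 = 8.2138889
  W → negative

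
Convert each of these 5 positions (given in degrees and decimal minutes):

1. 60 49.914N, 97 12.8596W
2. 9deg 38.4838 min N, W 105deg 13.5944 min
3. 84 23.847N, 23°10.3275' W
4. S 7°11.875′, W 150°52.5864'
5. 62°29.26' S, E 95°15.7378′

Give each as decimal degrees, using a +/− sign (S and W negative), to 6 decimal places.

Point 1:
  Latitude: 60 + 49.914/60 = 60.8319000
  N ⇒ keep positive
  λ: 97 + 12.8596/60 = 97.2143267
  hemisphere W, so the sign is −
Point 2:
  φ: 38.4838′ = 0.641397°; total 9.6413967
  N → positive
  Longitude: 13.5944′ = 0.226573°; total 105.2265733
  hemisphere W, so the sign is −
Point 3:
  Latitude: 84 + 23.847/60 = 84.3974500
  N ⇒ keep positive
  λ: 23 + 10.3275/60 = 23.1721250
  W → negative
Point 4:
  Latitude: 11.875′ = 0.197917°; total 7.1979167
  hemisphere S, so the sign is −
  Lon: 52.5864′ = 0.876440°; total 150.8764400
  W → negative
Point 5:
  Latitude: 62 + 29.26/60 = 62.4876667
  S → negative
  λ: 95 + 15.7378/60 = 95.2622967
  E → positive

1. 60.831900, -97.214327
2. 9.641397, -105.226573
3. 84.397450, -23.172125
4. -7.197917, -150.876440
5. -62.487667, 95.262297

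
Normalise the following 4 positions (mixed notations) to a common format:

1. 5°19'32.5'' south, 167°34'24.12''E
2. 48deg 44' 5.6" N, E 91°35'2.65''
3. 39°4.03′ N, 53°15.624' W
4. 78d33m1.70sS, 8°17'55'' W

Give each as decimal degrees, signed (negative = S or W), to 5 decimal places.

1. -5.32569, 167.57337
2. 48.73489, 91.58407
3. 39.06717, -53.26040
4. -78.55047, -8.29861

Point 1:
  φ: 19′ + 32.5″ = 19.54167′; 5 + 19.54167/60 = 5.325694
  S → negative
  Lon: 167 + 34/60 + 24.12/3600 = 167.573367
  E ⇒ keep positive
Point 2:
  φ: 48 + 44/60 + 5.6/3600 = 48.734889
  N → positive
  λ: 35′ + 2.65″ = 35.04417′; 91 + 35.04417/60 = 91.584069
  E → positive
Point 3:
  Latitude: 39 + 4.03/60 = 39.067167
  N → positive
  λ: 15.624′ = 0.260400°; total 53.260400
  hemisphere W, so the sign is −
Point 4:
  Lat: 78 + 33/60 + 1.7/3600 = 78.550472
  hemisphere S, so the sign is −
  λ: 8 + 17/60 + 55/3600 = 8.298611
  W → negative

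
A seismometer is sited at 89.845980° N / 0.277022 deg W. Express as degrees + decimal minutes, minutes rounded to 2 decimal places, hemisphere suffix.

89° 50.76′ N, 0° 16.62′ W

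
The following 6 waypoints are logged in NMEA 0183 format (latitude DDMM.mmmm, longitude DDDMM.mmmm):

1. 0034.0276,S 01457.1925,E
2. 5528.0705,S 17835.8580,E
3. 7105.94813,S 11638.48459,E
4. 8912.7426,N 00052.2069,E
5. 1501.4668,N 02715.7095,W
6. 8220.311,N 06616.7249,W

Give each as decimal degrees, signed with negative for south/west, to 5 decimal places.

Point 1:
  Lat: degrees = first 2 digits = 0, minutes = 34.0276; 0 + 34.0276/60 = 0.567127
  hemisphere S, so the sign is −
  Longitude: degrees = first 3 digits = 14, minutes = 57.1925; 14 + 57.1925/60 = 14.953208
  E ⇒ keep positive
Point 2:
  φ: split at 2 digits → 55° and 28.0705′; 55 + 28.0705/60 = 55.467842
  hemisphere S, so the sign is −
  λ: split at 3 digits → 178° and 35.858′; 178 + 35.858/60 = 178.597633
  E ⇒ keep positive
Point 3:
  Lat: split at 2 digits → 71° and 5.94813′; 71 + 5.94813/60 = 71.099136
  S → negative
  Longitude: split at 3 digits → 116° and 38.48459′; 116 + 38.48459/60 = 116.641410
  E ⇒ keep positive
Point 4:
  φ: degrees = first 2 digits = 89, minutes = 12.7426; 89 + 12.7426/60 = 89.212377
  N ⇒ keep positive
  λ: degrees = first 3 digits = 0, minutes = 52.2069; 0 + 52.2069/60 = 0.870115
  E ⇒ keep positive
Point 5:
  Lat: degrees = first 2 digits = 15, minutes = 1.4668; 15 + 1.4668/60 = 15.024447
  N → positive
  λ: split at 3 digits → 027° and 15.7095′; 27 + 15.7095/60 = 27.261825
  hemisphere W, so the sign is −
Point 6:
  φ: degrees = first 2 digits = 82, minutes = 20.311; 82 + 20.311/60 = 82.338517
  N → positive
  λ: degrees = first 3 digits = 66, minutes = 16.7249; 66 + 16.7249/60 = 66.278748
  W → negative

1. -0.56713, 14.95321
2. -55.46784, 178.59763
3. -71.09914, 116.64141
4. 89.21238, 0.87012
5. 15.02445, -27.26183
6. 82.33852, -66.27875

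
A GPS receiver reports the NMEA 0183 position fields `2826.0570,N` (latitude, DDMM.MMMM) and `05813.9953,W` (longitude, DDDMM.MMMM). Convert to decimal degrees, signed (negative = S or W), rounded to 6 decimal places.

28.434283, -58.233255

Lat: degrees = first 2 digits = 28, minutes = 26.057; 28 + 26.057/60 = 28.4342833
N → positive
Longitude: split at 3 digits → 058° and 13.9953′; 58 + 13.9953/60 = 58.2332550
W ⇒ negate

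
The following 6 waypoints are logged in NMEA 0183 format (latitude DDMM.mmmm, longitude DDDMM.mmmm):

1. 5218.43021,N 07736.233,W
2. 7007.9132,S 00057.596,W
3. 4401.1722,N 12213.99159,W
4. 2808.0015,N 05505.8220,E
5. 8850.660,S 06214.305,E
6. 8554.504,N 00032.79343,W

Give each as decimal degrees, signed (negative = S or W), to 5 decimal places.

1. 52.30717, -77.60388
2. -70.13189, -0.95993
3. 44.01954, -122.23319
4. 28.13336, 55.09703
5. -88.84433, 62.23842
6. 85.90840, -0.54656

Point 1:
  Lat: split at 2 digits → 52° and 18.43021′; 52 + 18.43021/60 = 52.307170
  N → positive
  Lon: split at 3 digits → 077° and 36.233′; 77 + 36.233/60 = 77.603883
  W → negative
Point 2:
  Latitude: degrees = first 2 digits = 70, minutes = 7.9132; 70 + 7.9132/60 = 70.131887
  hemisphere S, so the sign is −
  Longitude: degrees = first 3 digits = 0, minutes = 57.596; 0 + 57.596/60 = 0.959933
  hemisphere W, so the sign is −
Point 3:
  φ: split at 2 digits → 44° and 1.1722′; 44 + 1.1722/60 = 44.019537
  N → positive
  λ: split at 3 digits → 122° and 13.99159′; 122 + 13.99159/60 = 122.233193
  hemisphere W, so the sign is −
Point 4:
  Lat: split at 2 digits → 28° and 8.0015′; 28 + 8.0015/60 = 28.133358
  N ⇒ keep positive
  Lon: split at 3 digits → 055° and 5.822′; 55 + 5.822/60 = 55.097033
  E ⇒ keep positive
Point 5:
  Latitude: degrees = first 2 digits = 88, minutes = 50.66; 88 + 50.66/60 = 88.844333
  hemisphere S, so the sign is −
  Lon: degrees = first 3 digits = 62, minutes = 14.305; 62 + 14.305/60 = 62.238417
  E ⇒ keep positive
Point 6:
  φ: split at 2 digits → 85° and 54.504′; 85 + 54.504/60 = 85.908400
  N ⇒ keep positive
  λ: degrees = first 3 digits = 0, minutes = 32.79343; 0 + 32.79343/60 = 0.546557
  hemisphere W, so the sign is −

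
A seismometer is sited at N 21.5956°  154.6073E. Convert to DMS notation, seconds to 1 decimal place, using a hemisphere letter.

Latitude: 0.595600 × 60 = 35.73600′ → 35′, remainder × 60 = 44.160″
Longitude: 0.607300 × 60 = 36.43800′ → 36′, remainder × 60 = 26.280″

21°35′44.2″ N, 154°36′26.3″ E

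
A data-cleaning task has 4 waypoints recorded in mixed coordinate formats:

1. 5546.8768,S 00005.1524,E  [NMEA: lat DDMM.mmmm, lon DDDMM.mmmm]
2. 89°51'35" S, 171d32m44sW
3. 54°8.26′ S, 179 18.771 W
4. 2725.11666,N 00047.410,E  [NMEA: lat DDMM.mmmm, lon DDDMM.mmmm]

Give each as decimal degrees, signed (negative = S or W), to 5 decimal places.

1. -55.78128, 0.08587
2. -89.85972, -171.54556
3. -54.13767, -179.31285
4. 27.41861, 0.79017

Point 1:
  φ: degrees = first 2 digits = 55, minutes = 46.8768; 55 + 46.8768/60 = 55.781280
  S ⇒ negate
  Lon: split at 3 digits → 000° and 5.1524′; 0 + 5.1524/60 = 0.085873
  E → positive
Point 2:
  φ: 89 + 51/60 + 35/3600 = 89.859722
  S ⇒ negate
  Lon: 171° + 32/60 + 44/3600 = 171 + 0.533333 + 0.012222 = 171.545556
  hemisphere W, so the sign is −
Point 3:
  Latitude: 8.26′ = 0.137667°; total 54.137667
  S → negative
  Lon: 18.771′ = 0.312850°; total 179.312850
  hemisphere W, so the sign is −
Point 4:
  φ: degrees = first 2 digits = 27, minutes = 25.11666; 27 + 25.11666/60 = 27.418611
  N → positive
  Longitude: split at 3 digits → 000° and 47.41′; 0 + 47.41/60 = 0.790167
  E → positive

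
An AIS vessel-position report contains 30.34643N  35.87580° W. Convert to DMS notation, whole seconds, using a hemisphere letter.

30°20′47″ N, 35°52′33″ W

φ: 0.346430 × 60 = 20.78580′ → 20′, remainder × 60 = 47.15″
λ: whole degrees 35; 52.54800′ → 52′ and 32.88″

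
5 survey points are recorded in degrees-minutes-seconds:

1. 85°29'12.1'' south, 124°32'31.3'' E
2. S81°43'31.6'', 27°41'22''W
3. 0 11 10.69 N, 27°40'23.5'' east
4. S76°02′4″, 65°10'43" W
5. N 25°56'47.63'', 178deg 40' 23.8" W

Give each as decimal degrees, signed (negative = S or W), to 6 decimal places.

Point 1:
  Lat: 29′ + 12.1″ = 29.20167′; 85 + 29.20167/60 = 85.4866944
  S ⇒ negate
  Lon: 124° + 32/60 + 31.3/3600 = 124 + 0.533333 + 0.008694 = 124.5420278
  E ⇒ keep positive
Point 2:
  Lat: 81 + 43/60 + 31.6/3600 = 81.7254444
  hemisphere S, so the sign is −
  Lon: 41′ + 22″ = 41.36667′; 27 + 41.36667/60 = 27.6894444
  W ⇒ negate
Point 3:
  Latitude: 11′ + 10.69″ = 11.17817′; 0 + 11.17817/60 = 0.1863028
  N ⇒ keep positive
  Lon: 27 + 40/60 + 23.5/3600 = 27.6731944
  E → positive
Point 4:
  Latitude: 76 + 2/60 + 4/3600 = 76.0344444
  S ⇒ negate
  λ: 65° + 10/60 + 43/3600 = 65 + 0.166667 + 0.011944 = 65.1786111
  W ⇒ negate
Point 5:
  φ: 25° + 56/60 + 47.63/3600 = 25 + 0.933333 + 0.013231 = 25.9465639
  N → positive
  Lon: 40′ + 23.8″ = 40.39667′; 178 + 40.39667/60 = 178.6732778
  W ⇒ negate

1. -85.486694, 124.542028
2. -81.725444, -27.689444
3. 0.186303, 27.673194
4. -76.034444, -65.178611
5. 25.946564, -178.673278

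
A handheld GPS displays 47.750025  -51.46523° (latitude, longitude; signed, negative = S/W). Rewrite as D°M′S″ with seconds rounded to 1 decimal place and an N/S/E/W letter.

47°45′0.1″ N, 51°27′54.8″ W

φ: 0.750025° → 45.00150′; 0.00150 × 60 = 0.090″
Longitude is negative → W; |value| = 51.465230
λ: 0.465230° → 27.91380′; 0.91380 × 60 = 54.828″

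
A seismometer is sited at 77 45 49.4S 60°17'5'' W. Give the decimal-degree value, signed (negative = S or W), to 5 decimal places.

φ: 77 + 45/60 + 49.4/3600 = 77.763722
S → negative
Longitude: 17′ + 5″ = 17.08333′; 60 + 17.08333/60 = 60.284722
W → negative

-77.76372, -60.28472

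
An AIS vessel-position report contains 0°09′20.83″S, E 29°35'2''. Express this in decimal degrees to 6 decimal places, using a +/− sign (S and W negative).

Latitude: 0 + 9/60 + 20.83/3600 = 0.1557861
S → negative
λ: 29 + 35/60 + 2/3600 = 29.5838889
E ⇒ keep positive

-0.155786, 29.583889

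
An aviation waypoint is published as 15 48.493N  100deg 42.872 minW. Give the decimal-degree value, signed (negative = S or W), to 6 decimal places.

15.808217, -100.714533

φ: 15 + 48.493/60 = 15.8082167
N → positive
λ: 42.872′ = 0.714533°; total 100.7145333
W → negative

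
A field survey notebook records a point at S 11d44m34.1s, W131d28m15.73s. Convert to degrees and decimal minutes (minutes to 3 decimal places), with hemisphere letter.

Lat: seconds/60 = 0.56833; minutes = 44 + 0.56833 = 44.56833
Longitude: 28 + 15.73/60 = 28.26217′

11° 44.568′ S, 131° 28.262′ W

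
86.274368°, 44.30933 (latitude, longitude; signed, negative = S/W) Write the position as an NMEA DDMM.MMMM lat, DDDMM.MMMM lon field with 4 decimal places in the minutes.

Latitude: 86° + 0.274368 × 60 = 86° 16.462080′
Lon: minutes = (44.309330 − 44) × 60 = 18.559800

8616.4621,N / 04418.5598,E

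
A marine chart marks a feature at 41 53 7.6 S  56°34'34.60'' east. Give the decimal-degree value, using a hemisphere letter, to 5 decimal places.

41.88544° S, 56.57628° E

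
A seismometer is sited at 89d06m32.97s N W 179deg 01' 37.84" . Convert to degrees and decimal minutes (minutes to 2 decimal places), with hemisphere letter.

φ: seconds/60 = 0.54950; minutes = 6 + 0.54950 = 6.5495
Lon: seconds/60 = 0.63067; minutes = 1 + 0.63067 = 1.6307

89° 6.55′ N, 179° 1.63′ W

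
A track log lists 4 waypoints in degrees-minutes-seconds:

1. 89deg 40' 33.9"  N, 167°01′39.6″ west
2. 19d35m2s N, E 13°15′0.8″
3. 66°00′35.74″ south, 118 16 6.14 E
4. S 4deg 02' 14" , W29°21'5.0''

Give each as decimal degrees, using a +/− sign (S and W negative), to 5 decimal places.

Point 1:
  Latitude: 40′ + 33.9″ = 40.56500′; 89 + 40.56500/60 = 89.676083
  N → positive
  λ: 1′ + 39.6″ = 1.66000′; 167 + 1.66000/60 = 167.027667
  W → negative
Point 2:
  Latitude: 19 + 35/60 + 2/3600 = 19.583889
  N → positive
  Lon: 13° + 15/60 + 0.8/3600 = 13 + 0.250000 + 0.000222 = 13.250222
  E ⇒ keep positive
Point 3:
  Latitude: 66° + 0/60 + 35.74/3600 = 66 + 0.000000 + 0.009928 = 66.009928
  S ⇒ negate
  λ: 118° + 16/60 + 6.14/3600 = 118 + 0.266667 + 0.001706 = 118.268372
  E ⇒ keep positive
Point 4:
  Latitude: 2′ + 14″ = 2.23333′; 4 + 2.23333/60 = 4.037222
  S → negative
  λ: 21′ + 5″ = 21.08333′; 29 + 21.08333/60 = 29.351389
  W ⇒ negate

1. 89.67608, -167.02767
2. 19.58389, 13.25022
3. -66.00993, 118.26837
4. -4.03722, -29.35139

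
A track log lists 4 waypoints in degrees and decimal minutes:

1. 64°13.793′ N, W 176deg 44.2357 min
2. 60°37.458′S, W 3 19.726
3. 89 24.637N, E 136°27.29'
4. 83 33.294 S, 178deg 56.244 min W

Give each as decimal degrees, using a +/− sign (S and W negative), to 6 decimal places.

Point 1:
  Latitude: 13.793′ = 0.229883°; total 64.2298833
  N ⇒ keep positive
  λ: 176 + 44.2357/60 = 176.7372617
  W → negative
Point 2:
  Lat: 60 + 37.458/60 = 60.6243000
  S → negative
  λ: 19.726′ = 0.328767°; total 3.3287667
  W → negative
Point 3:
  Latitude: 24.637′ = 0.410617°; total 89.4106167
  N → positive
  λ: 136 + 27.29/60 = 136.4548333
  E → positive
Point 4:
  φ: 33.294′ = 0.554900°; total 83.5549000
  S ⇒ negate
  Lon: 178 + 56.244/60 = 178.9374000
  W → negative

1. 64.229883, -176.737262
2. -60.624300, -3.328767
3. 89.410617, 136.454833
4. -83.554900, -178.937400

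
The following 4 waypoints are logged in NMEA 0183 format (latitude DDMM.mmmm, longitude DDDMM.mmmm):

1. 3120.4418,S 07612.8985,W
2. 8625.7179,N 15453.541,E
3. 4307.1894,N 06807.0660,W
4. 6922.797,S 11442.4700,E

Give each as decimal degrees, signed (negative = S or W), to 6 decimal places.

Point 1:
  Lat: degrees = first 2 digits = 31, minutes = 20.4418; 31 + 20.4418/60 = 31.3406967
  S → negative
  λ: degrees = first 3 digits = 76, minutes = 12.8985; 76 + 12.8985/60 = 76.2149750
  hemisphere W, so the sign is −
Point 2:
  Latitude: degrees = first 2 digits = 86, minutes = 25.7179; 86 + 25.7179/60 = 86.4286317
  N ⇒ keep positive
  λ: split at 3 digits → 154° and 53.541′; 154 + 53.541/60 = 154.8923500
  E → positive
Point 3:
  φ: degrees = first 2 digits = 43, minutes = 7.1894; 43 + 7.1894/60 = 43.1198233
  N ⇒ keep positive
  Lon: degrees = first 3 digits = 68, minutes = 7.066; 68 + 7.066/60 = 68.1177667
  W → negative
Point 4:
  φ: degrees = first 2 digits = 69, minutes = 22.797; 69 + 22.797/60 = 69.3799500
  S ⇒ negate
  Longitude: split at 3 digits → 114° and 42.47′; 114 + 42.47/60 = 114.7078333
  E → positive

1. -31.340697, -76.214975
2. 86.428632, 154.892350
3. 43.119823, -68.117767
4. -69.379950, 114.707833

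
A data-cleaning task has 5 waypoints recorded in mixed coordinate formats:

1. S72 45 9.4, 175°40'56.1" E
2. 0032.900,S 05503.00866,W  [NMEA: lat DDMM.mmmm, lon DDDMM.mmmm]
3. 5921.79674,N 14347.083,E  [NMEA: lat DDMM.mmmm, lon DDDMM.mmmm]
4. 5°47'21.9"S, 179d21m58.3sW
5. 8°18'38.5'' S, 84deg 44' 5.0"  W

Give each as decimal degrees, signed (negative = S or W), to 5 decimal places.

Point 1:
  Latitude: 45′ + 9.4″ = 45.15667′; 72 + 45.15667/60 = 72.752611
  hemisphere S, so the sign is −
  Longitude: 40′ + 56.1″ = 40.93500′; 175 + 40.93500/60 = 175.682250
  E → positive
Point 2:
  φ: degrees = first 2 digits = 0, minutes = 32.9; 0 + 32.9/60 = 0.548333
  S → negative
  Lon: degrees = first 3 digits = 55, minutes = 3.00866; 55 + 3.00866/60 = 55.050144
  hemisphere W, so the sign is −
Point 3:
  φ: split at 2 digits → 59° and 21.79674′; 59 + 21.79674/60 = 59.363279
  N → positive
  Longitude: split at 3 digits → 143° and 47.083′; 143 + 47.083/60 = 143.784717
  E ⇒ keep positive
Point 4:
  Latitude: 5° + 47/60 + 21.9/3600 = 5 + 0.783333 + 0.006083 = 5.789417
  S ⇒ negate
  Longitude: 21′ + 58.3″ = 21.97167′; 179 + 21.97167/60 = 179.366194
  W → negative
Point 5:
  Lat: 8 + 18/60 + 38.5/3600 = 8.310694
  S ⇒ negate
  λ: 44′ + 5″ = 44.08333′; 84 + 44.08333/60 = 84.734722
  hemisphere W, so the sign is −

1. -72.75261, 175.68225
2. -0.54833, -55.05014
3. 59.36328, 143.78472
4. -5.78942, -179.36619
5. -8.31069, -84.73472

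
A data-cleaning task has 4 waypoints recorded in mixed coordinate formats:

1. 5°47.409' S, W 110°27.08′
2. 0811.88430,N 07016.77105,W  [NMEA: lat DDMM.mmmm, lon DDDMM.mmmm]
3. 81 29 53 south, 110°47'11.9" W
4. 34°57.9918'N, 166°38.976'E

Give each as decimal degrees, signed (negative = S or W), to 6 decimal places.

1. -5.790150, -110.451333
2. 8.198072, -70.279518
3. -81.498056, -110.786639
4. 34.966530, 166.649600

Point 1:
  φ: 5 + 47.409/60 = 5.7901500
  S ⇒ negate
  Lon: 27.08′ = 0.451333°; total 110.4513333
  W → negative
Point 2:
  φ: degrees = first 2 digits = 8, minutes = 11.8843; 8 + 11.8843/60 = 8.1980717
  N ⇒ keep positive
  λ: degrees = first 3 digits = 70, minutes = 16.77105; 70 + 16.77105/60 = 70.2795175
  hemisphere W, so the sign is −
Point 3:
  Lat: 81 + 29/60 + 53/3600 = 81.4980556
  S ⇒ negate
  Lon: 47′ + 11.9″ = 47.19833′; 110 + 47.19833/60 = 110.7866389
  W → negative
Point 4:
  Latitude: 57.9918′ = 0.966530°; total 34.9665300
  N ⇒ keep positive
  Lon: 166 + 38.976/60 = 166.6496000
  E → positive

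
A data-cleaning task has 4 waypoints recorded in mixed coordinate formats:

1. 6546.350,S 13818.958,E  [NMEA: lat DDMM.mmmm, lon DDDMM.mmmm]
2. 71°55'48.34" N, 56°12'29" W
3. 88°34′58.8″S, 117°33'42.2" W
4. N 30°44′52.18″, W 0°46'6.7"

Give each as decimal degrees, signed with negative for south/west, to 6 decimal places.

Point 1:
  Latitude: degrees = first 2 digits = 65, minutes = 46.35; 65 + 46.35/60 = 65.7725000
  hemisphere S, so the sign is −
  Lon: degrees = first 3 digits = 138, minutes = 18.958; 138 + 18.958/60 = 138.3159667
  E ⇒ keep positive
Point 2:
  Lat: 55′ + 48.34″ = 55.80567′; 71 + 55.80567/60 = 71.9300944
  N ⇒ keep positive
  λ: 56° + 12/60 + 29/3600 = 56 + 0.200000 + 0.008056 = 56.2080556
  hemisphere W, so the sign is −
Point 3:
  Latitude: 88 + 34/60 + 58.8/3600 = 88.5830000
  S ⇒ negate
  Lon: 117° + 33/60 + 42.2/3600 = 117 + 0.550000 + 0.011722 = 117.5617222
  W ⇒ negate
Point 4:
  φ: 30 + 44/60 + 52.18/3600 = 30.7478278
  N → positive
  λ: 46′ + 6.7″ = 46.11167′; 0 + 46.11167/60 = 0.7685278
  hemisphere W, so the sign is −

1. -65.772500, 138.315967
2. 71.930094, -56.208056
3. -88.583000, -117.561722
4. 30.747828, -0.768528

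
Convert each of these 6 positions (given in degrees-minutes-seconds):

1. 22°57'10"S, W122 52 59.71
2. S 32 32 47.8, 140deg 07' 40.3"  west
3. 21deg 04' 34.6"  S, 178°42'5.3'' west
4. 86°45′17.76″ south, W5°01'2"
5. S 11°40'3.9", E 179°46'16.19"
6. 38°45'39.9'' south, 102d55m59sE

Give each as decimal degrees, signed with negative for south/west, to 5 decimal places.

Point 1:
  φ: 57′ + 10″ = 57.16667′; 22 + 57.16667/60 = 22.952778
  hemisphere S, so the sign is −
  Longitude: 122 + 52/60 + 59.71/3600 = 122.883253
  hemisphere W, so the sign is −
Point 2:
  Latitude: 32° + 32/60 + 47.8/3600 = 32 + 0.533333 + 0.013278 = 32.546611
  hemisphere S, so the sign is −
  Longitude: 140 + 7/60 + 40.3/3600 = 140.127861
  W ⇒ negate
Point 3:
  Lat: 4′ + 34.6″ = 4.57667′; 21 + 4.57667/60 = 21.076278
  S ⇒ negate
  Lon: 178 + 42/60 + 5.3/3600 = 178.701472
  W → negative
Point 4:
  Lat: 86 + 45/60 + 17.76/3600 = 86.754933
  S ⇒ negate
  λ: 1′ + 2″ = 1.03333′; 5 + 1.03333/60 = 5.017222
  W → negative
Point 5:
  φ: 11° + 40/60 + 3.9/3600 = 11 + 0.666667 + 0.001083 = 11.667750
  hemisphere S, so the sign is −
  Lon: 179 + 46/60 + 16.19/3600 = 179.771164
  E ⇒ keep positive
Point 6:
  Latitude: 45′ + 39.9″ = 45.66500′; 38 + 45.66500/60 = 38.761083
  S ⇒ negate
  Longitude: 102° + 55/60 + 59/3600 = 102 + 0.916667 + 0.016389 = 102.933056
  E → positive

1. -22.95278, -122.88325
2. -32.54661, -140.12786
3. -21.07628, -178.70147
4. -86.75493, -5.01722
5. -11.66775, 179.77116
6. -38.76108, 102.93306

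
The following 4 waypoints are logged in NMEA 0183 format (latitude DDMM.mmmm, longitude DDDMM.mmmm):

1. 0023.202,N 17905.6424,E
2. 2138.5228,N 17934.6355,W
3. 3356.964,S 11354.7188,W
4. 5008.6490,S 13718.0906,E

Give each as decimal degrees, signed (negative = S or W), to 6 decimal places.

Point 1:
  φ: split at 2 digits → 00° and 23.202′; 0 + 23.202/60 = 0.3867000
  N ⇒ keep positive
  Longitude: degrees = first 3 digits = 179, minutes = 5.6424; 179 + 5.6424/60 = 179.0940400
  E ⇒ keep positive
Point 2:
  Lat: split at 2 digits → 21° and 38.5228′; 21 + 38.5228/60 = 21.6420467
  N ⇒ keep positive
  λ: split at 3 digits → 179° and 34.6355′; 179 + 34.6355/60 = 179.5772583
  W ⇒ negate
Point 3:
  φ: split at 2 digits → 33° and 56.964′; 33 + 56.964/60 = 33.9494000
  S → negative
  λ: degrees = first 3 digits = 113, minutes = 54.7188; 113 + 54.7188/60 = 113.9119800
  W ⇒ negate
Point 4:
  φ: degrees = first 2 digits = 50, minutes = 8.649; 50 + 8.649/60 = 50.1441500
  S ⇒ negate
  Lon: split at 3 digits → 137° and 18.0906′; 137 + 18.0906/60 = 137.3015100
  E ⇒ keep positive

1. 0.386700, 179.094040
2. 21.642047, -179.577258
3. -33.949400, -113.911980
4. -50.144150, 137.301510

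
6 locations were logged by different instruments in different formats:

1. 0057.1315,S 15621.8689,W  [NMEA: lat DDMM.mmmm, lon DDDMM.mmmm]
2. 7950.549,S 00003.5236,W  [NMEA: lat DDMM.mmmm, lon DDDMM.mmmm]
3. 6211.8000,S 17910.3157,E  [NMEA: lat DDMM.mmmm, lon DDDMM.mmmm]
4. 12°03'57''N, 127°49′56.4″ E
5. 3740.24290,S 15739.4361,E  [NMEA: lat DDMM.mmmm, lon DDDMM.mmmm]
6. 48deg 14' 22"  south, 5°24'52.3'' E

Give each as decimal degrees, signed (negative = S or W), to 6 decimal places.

1. -0.952192, -156.364482
2. -79.842483, -0.058727
3. -62.196667, 179.171928
4. 12.065833, 127.832333
5. -37.670715, 157.657268
6. -48.239444, 5.414528

Point 1:
  Lat: degrees = first 2 digits = 0, minutes = 57.1315; 0 + 57.1315/60 = 0.9521917
  S ⇒ negate
  Longitude: degrees = first 3 digits = 156, minutes = 21.8689; 156 + 21.8689/60 = 156.3644817
  W → negative
Point 2:
  Lat: degrees = first 2 digits = 79, minutes = 50.549; 79 + 50.549/60 = 79.8424833
  S → negative
  Lon: split at 3 digits → 000° and 3.5236′; 0 + 3.5236/60 = 0.0587267
  W → negative
Point 3:
  φ: split at 2 digits → 62° and 11.8′; 62 + 11.8/60 = 62.1966667
  hemisphere S, so the sign is −
  Longitude: split at 3 digits → 179° and 10.3157′; 179 + 10.3157/60 = 179.1719283
  E → positive
Point 4:
  φ: 12 + 3/60 + 57/3600 = 12.0658333
  N ⇒ keep positive
  λ: 127 + 49/60 + 56.4/3600 = 127.8323333
  E → positive
Point 5:
  Latitude: degrees = first 2 digits = 37, minutes = 40.2429; 37 + 40.2429/60 = 37.6707150
  S ⇒ negate
  Lon: split at 3 digits → 157° and 39.4361′; 157 + 39.4361/60 = 157.6572683
  E ⇒ keep positive
Point 6:
  Latitude: 48 + 14/60 + 22/3600 = 48.2394444
  hemisphere S, so the sign is −
  Lon: 24′ + 52.3″ = 24.87167′; 5 + 24.87167/60 = 5.4145278
  E → positive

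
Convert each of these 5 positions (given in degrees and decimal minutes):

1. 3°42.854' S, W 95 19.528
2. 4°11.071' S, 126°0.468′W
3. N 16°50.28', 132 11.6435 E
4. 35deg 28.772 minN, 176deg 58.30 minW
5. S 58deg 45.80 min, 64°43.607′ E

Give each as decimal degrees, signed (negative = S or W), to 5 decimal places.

1. -3.71423, -95.32547
2. -4.18452, -126.00780
3. 16.83800, 132.19406
4. 35.47953, -176.97167
5. -58.76333, 64.72678

Point 1:
  Lat: 42.854′ = 0.714233°; total 3.714233
  S ⇒ negate
  λ: 95 + 19.528/60 = 95.325467
  W ⇒ negate
Point 2:
  φ: 11.071′ = 0.184517°; total 4.184517
  S → negative
  Lon: 126 + 0.468/60 = 126.007800
  W ⇒ negate
Point 3:
  Lat: 16 + 50.28/60 = 16.838000
  N → positive
  λ: 132 + 11.6435/60 = 132.194058
  E ⇒ keep positive
Point 4:
  φ: 35 + 28.772/60 = 35.479533
  N → positive
  Lon: 58.3′ = 0.971667°; total 176.971667
  hemisphere W, so the sign is −
Point 5:
  Lat: 45.8′ = 0.763333°; total 58.763333
  S ⇒ negate
  λ: 64 + 43.607/60 = 64.726783
  E → positive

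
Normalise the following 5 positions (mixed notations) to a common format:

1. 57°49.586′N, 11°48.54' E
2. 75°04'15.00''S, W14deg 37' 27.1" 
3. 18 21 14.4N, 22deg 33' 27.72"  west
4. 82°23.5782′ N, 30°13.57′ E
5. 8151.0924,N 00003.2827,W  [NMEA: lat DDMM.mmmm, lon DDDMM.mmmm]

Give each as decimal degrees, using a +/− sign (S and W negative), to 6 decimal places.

1. 57.826433, 11.809000
2. -75.070833, -14.624194
3. 18.354000, -22.557700
4. 82.392970, 30.226167
5. 81.851540, -0.054712

Point 1:
  φ: 57 + 49.586/60 = 57.8264333
  N ⇒ keep positive
  Longitude: 11 + 48.54/60 = 11.8090000
  E ⇒ keep positive
Point 2:
  Lat: 75° + 4/60 + 15/3600 = 75 + 0.066667 + 0.004167 = 75.0708333
  S ⇒ negate
  Longitude: 37′ + 27.1″ = 37.45167′; 14 + 37.45167/60 = 14.6241944
  W → negative
Point 3:
  Lat: 18 + 21/60 + 14.4/3600 = 18.3540000
  N → positive
  λ: 33′ + 27.72″ = 33.46200′; 22 + 33.46200/60 = 22.5577000
  W ⇒ negate
Point 4:
  Latitude: 23.5782′ = 0.392970°; total 82.3929700
  N ⇒ keep positive
  Lon: 30 + 13.57/60 = 30.2261667
  E ⇒ keep positive
Point 5:
  Latitude: split at 2 digits → 81° and 51.0924′; 81 + 51.0924/60 = 81.8515400
  N ⇒ keep positive
  Longitude: degrees = first 3 digits = 0, minutes = 3.2827; 0 + 3.2827/60 = 0.0547117
  W → negative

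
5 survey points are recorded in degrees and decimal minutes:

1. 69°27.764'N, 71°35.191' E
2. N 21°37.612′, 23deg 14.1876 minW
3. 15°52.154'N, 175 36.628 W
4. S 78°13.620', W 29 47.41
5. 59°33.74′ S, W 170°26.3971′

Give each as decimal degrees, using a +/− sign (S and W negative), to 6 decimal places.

1. 69.462733, 71.586517
2. 21.626867, -23.236460
3. 15.869233, -175.610467
4. -78.227000, -29.790167
5. -59.562333, -170.439952

Point 1:
  Lat: 69 + 27.764/60 = 69.4627333
  N ⇒ keep positive
  Lon: 35.191′ = 0.586517°; total 71.5865167
  E → positive
Point 2:
  φ: 37.612′ = 0.626867°; total 21.6268667
  N ⇒ keep positive
  λ: 23 + 14.1876/60 = 23.2364600
  W ⇒ negate
Point 3:
  φ: 15 + 52.154/60 = 15.8692333
  N → positive
  Longitude: 175 + 36.628/60 = 175.6104667
  hemisphere W, so the sign is −
Point 4:
  Latitude: 13.62′ = 0.227000°; total 78.2270000
  hemisphere S, so the sign is −
  Lon: 47.41′ = 0.790167°; total 29.7901667
  W → negative
Point 5:
  Lat: 59 + 33.74/60 = 59.5623333
  S ⇒ negate
  Lon: 26.3971′ = 0.439952°; total 170.4399517
  W ⇒ negate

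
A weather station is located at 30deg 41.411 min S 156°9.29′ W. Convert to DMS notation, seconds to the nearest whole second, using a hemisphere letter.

30°41′25″ S, 156°09′17″ W

Lat: 41.41100′ → 41′ and 0.41100 × 60 = 24.66″
Longitude: 9.29000′ → 9′ and 0.29000 × 60 = 17.40″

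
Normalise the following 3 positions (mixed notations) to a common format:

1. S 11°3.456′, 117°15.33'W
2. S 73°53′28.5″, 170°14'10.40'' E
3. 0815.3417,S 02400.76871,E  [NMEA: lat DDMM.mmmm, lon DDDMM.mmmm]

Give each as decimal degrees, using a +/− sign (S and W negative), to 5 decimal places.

1. -11.05760, -117.25550
2. -73.89125, 170.23622
3. -8.25570, 24.01281

Point 1:
  Lat: 11 + 3.456/60 = 11.057600
  S ⇒ negate
  λ: 15.33′ = 0.255500°; total 117.255500
  hemisphere W, so the sign is −
Point 2:
  φ: 73° + 53/60 + 28.5/3600 = 73 + 0.883333 + 0.007917 = 73.891250
  hemisphere S, so the sign is −
  Longitude: 14′ + 10.4″ = 14.17333′; 170 + 14.17333/60 = 170.236222
  E → positive
Point 3:
  Latitude: split at 2 digits → 08° and 15.3417′; 8 + 15.3417/60 = 8.255695
  hemisphere S, so the sign is −
  Longitude: degrees = first 3 digits = 24, minutes = 0.76871; 24 + 0.76871/60 = 24.012812
  E → positive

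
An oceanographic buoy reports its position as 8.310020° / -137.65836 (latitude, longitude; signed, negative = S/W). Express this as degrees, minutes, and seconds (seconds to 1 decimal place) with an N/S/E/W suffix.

8°18′36.1″ N, 137°39′30.1″ W

Lat: whole degrees 8; 18.60120′ → 18′ and 36.072″
Longitude is negative → W; |value| = 137.658360
Lon: 0.658360 × 60 = 39.50160′ → 39′, remainder × 60 = 30.096″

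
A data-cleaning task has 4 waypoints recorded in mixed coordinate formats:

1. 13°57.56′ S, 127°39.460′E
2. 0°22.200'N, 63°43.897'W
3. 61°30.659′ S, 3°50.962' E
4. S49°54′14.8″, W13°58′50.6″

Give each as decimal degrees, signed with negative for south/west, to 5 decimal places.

Point 1:
  Latitude: 57.56′ = 0.959333°; total 13.959333
  S → negative
  Lon: 127 + 39.46/60 = 127.657667
  E → positive
Point 2:
  Latitude: 22.2′ = 0.370000°; total 0.370000
  N ⇒ keep positive
  λ: 43.897′ = 0.731617°; total 63.731617
  hemisphere W, so the sign is −
Point 3:
  φ: 30.659′ = 0.510983°; total 61.510983
  S ⇒ negate
  λ: 50.962′ = 0.849367°; total 3.849367
  E ⇒ keep positive
Point 4:
  Latitude: 54′ + 14.8″ = 54.24667′; 49 + 54.24667/60 = 49.904111
  S ⇒ negate
  λ: 58′ + 50.6″ = 58.84333′; 13 + 58.84333/60 = 13.980722
  hemisphere W, so the sign is −

1. -13.95933, 127.65767
2. 0.37000, -63.73162
3. -61.51098, 3.84937
4. -49.90411, -13.98072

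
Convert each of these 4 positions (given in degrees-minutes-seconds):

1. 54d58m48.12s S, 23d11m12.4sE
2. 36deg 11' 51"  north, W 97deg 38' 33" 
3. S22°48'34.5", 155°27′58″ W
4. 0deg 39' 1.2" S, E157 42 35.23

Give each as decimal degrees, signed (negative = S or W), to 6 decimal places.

Point 1:
  Lat: 58′ + 48.12″ = 58.80200′; 54 + 58.80200/60 = 54.9800333
  S ⇒ negate
  λ: 11′ + 12.4″ = 11.20667′; 23 + 11.20667/60 = 23.1867778
  E → positive
Point 2:
  Latitude: 36 + 11/60 + 51/3600 = 36.1975000
  N ⇒ keep positive
  λ: 97° + 38/60 + 33/3600 = 97 + 0.633333 + 0.009167 = 97.6425000
  W ⇒ negate
Point 3:
  Lat: 48′ + 34.5″ = 48.57500′; 22 + 48.57500/60 = 22.8095833
  S ⇒ negate
  Longitude: 27′ + 58″ = 27.96667′; 155 + 27.96667/60 = 155.4661111
  hemisphere W, so the sign is −
Point 4:
  Lat: 0 + 39/60 + 1.2/3600 = 0.6503333
  hemisphere S, so the sign is −
  Longitude: 157° + 42/60 + 35.23/3600 = 157 + 0.700000 + 0.009786 = 157.7097861
  E ⇒ keep positive

1. -54.980033, 23.186778
2. 36.197500, -97.642500
3. -22.809583, -155.466111
4. -0.650333, 157.709786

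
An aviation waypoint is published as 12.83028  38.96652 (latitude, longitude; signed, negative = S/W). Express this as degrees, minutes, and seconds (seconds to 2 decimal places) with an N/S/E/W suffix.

12°49′49.01″ N, 38°57′59.47″ E

Latitude: 0.830280° → 49.81680′; 0.81680 × 60 = 49.0080″
λ: 0.966520° → 57.99120′; 0.99120 × 60 = 59.4720″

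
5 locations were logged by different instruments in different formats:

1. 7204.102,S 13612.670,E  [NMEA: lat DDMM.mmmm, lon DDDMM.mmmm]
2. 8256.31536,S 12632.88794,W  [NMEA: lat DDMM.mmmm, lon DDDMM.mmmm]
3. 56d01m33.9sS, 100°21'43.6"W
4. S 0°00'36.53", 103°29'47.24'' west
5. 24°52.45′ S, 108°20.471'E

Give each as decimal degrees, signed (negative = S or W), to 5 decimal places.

Point 1:
  Latitude: split at 2 digits → 72° and 4.102′; 72 + 4.102/60 = 72.068367
  hemisphere S, so the sign is −
  λ: degrees = first 3 digits = 136, minutes = 12.67; 136 + 12.67/60 = 136.211167
  E → positive
Point 2:
  φ: degrees = first 2 digits = 82, minutes = 56.31536; 82 + 56.31536/60 = 82.938589
  S → negative
  Longitude: degrees = first 3 digits = 126, minutes = 32.88794; 126 + 32.88794/60 = 126.548132
  W ⇒ negate
Point 3:
  Lat: 1′ + 33.9″ = 1.56500′; 56 + 1.56500/60 = 56.026083
  S ⇒ negate
  Longitude: 100 + 21/60 + 43.6/3600 = 100.362111
  W → negative
Point 4:
  φ: 0′ + 36.53″ = 0.60883′; 0 + 0.60883/60 = 0.010147
  S → negative
  Lon: 103° + 29/60 + 47.24/3600 = 103 + 0.483333 + 0.013122 = 103.496456
  hemisphere W, so the sign is −
Point 5:
  Latitude: 24 + 52.45/60 = 24.874167
  S ⇒ negate
  λ: 108 + 20.471/60 = 108.341183
  E ⇒ keep positive

1. -72.06837, 136.21117
2. -82.93859, -126.54813
3. -56.02608, -100.36211
4. -0.01015, -103.49646
5. -24.87417, 108.34118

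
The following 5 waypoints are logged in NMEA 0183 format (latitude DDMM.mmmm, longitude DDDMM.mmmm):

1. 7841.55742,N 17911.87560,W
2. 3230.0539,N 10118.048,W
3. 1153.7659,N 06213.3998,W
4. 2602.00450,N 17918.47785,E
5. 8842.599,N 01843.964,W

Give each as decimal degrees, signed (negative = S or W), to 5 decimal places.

Point 1:
  Lat: degrees = first 2 digits = 78, minutes = 41.55742; 78 + 41.55742/60 = 78.692624
  N ⇒ keep positive
  Lon: split at 3 digits → 179° and 11.8756′; 179 + 11.8756/60 = 179.197927
  hemisphere W, so the sign is −
Point 2:
  Lat: degrees = first 2 digits = 32, minutes = 30.0539; 32 + 30.0539/60 = 32.500898
  N → positive
  λ: split at 3 digits → 101° and 18.048′; 101 + 18.048/60 = 101.300800
  W → negative
Point 3:
  Latitude: degrees = first 2 digits = 11, minutes = 53.7659; 11 + 53.7659/60 = 11.896098
  N → positive
  λ: degrees = first 3 digits = 62, minutes = 13.3998; 62 + 13.3998/60 = 62.223330
  hemisphere W, so the sign is −
Point 4:
  Lat: degrees = first 2 digits = 26, minutes = 2.0045; 26 + 2.0045/60 = 26.033408
  N ⇒ keep positive
  Longitude: split at 3 digits → 179° and 18.47785′; 179 + 18.47785/60 = 179.307964
  E → positive
Point 5:
  φ: split at 2 digits → 88° and 42.599′; 88 + 42.599/60 = 88.709983
  N ⇒ keep positive
  Lon: degrees = first 3 digits = 18, minutes = 43.964; 18 + 43.964/60 = 18.732733
  hemisphere W, so the sign is −

1. 78.69262, -179.19793
2. 32.50090, -101.30080
3. 11.89610, -62.22333
4. 26.03341, 179.30796
5. 88.70998, -18.73273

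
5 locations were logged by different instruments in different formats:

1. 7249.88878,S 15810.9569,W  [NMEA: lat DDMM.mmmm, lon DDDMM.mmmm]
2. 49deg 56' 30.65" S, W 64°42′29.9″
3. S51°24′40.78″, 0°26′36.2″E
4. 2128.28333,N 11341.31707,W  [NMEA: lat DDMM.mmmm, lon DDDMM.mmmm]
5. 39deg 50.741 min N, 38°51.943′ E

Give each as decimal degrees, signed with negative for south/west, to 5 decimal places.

1. -72.83148, -158.18262
2. -49.94185, -64.70831
3. -51.41133, 0.44339
4. 21.47139, -113.68862
5. 39.84568, 38.86572

Point 1:
  Lat: split at 2 digits → 72° and 49.88878′; 72 + 49.88878/60 = 72.831480
  S → negative
  λ: split at 3 digits → 158° and 10.9569′; 158 + 10.9569/60 = 158.182615
  W → negative
Point 2:
  Latitude: 56′ + 30.65″ = 56.51083′; 49 + 56.51083/60 = 49.941847
  hemisphere S, so the sign is −
  Lon: 64 + 42/60 + 29.9/3600 = 64.708306
  hemisphere W, so the sign is −
Point 3:
  Latitude: 24′ + 40.78″ = 24.67967′; 51 + 24.67967/60 = 51.411328
  hemisphere S, so the sign is −
  Longitude: 26′ + 36.2″ = 26.60333′; 0 + 26.60333/60 = 0.443389
  E ⇒ keep positive
Point 4:
  Latitude: degrees = first 2 digits = 21, minutes = 28.28333; 21 + 28.28333/60 = 21.471389
  N → positive
  Lon: degrees = first 3 digits = 113, minutes = 41.31707; 113 + 41.31707/60 = 113.688618
  W ⇒ negate
Point 5:
  Latitude: 39 + 50.741/60 = 39.845683
  N → positive
  Lon: 38 + 51.943/60 = 38.865717
  E → positive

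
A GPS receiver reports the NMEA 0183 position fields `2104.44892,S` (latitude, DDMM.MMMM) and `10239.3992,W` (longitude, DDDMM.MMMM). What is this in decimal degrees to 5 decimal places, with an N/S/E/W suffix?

21.07415° S, 102.65665° W

φ: degrees = first 2 digits = 21, minutes = 4.44892; 21 + 4.44892/60 = 21.074149
Longitude: split at 3 digits → 102° and 39.3992′; 102 + 39.3992/60 = 102.656653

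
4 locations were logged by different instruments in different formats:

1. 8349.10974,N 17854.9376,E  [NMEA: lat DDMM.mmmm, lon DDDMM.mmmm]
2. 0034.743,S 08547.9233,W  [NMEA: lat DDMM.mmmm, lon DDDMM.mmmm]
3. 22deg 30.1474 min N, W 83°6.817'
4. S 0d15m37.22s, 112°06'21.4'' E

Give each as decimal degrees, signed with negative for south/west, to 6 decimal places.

1. 83.818496, 178.915627
2. -0.579050, -85.798722
3. 22.502457, -83.113617
4. -0.260339, 112.105944

Point 1:
  Lat: split at 2 digits → 83° and 49.10974′; 83 + 49.10974/60 = 83.8184957
  N ⇒ keep positive
  Lon: split at 3 digits → 178° and 54.9376′; 178 + 54.9376/60 = 178.9156267
  E ⇒ keep positive
Point 2:
  Lat: split at 2 digits → 00° and 34.743′; 0 + 34.743/60 = 0.5790500
  hemisphere S, so the sign is −
  Lon: degrees = first 3 digits = 85, minutes = 47.9233; 85 + 47.9233/60 = 85.7987217
  W → negative
Point 3:
  Lat: 30.1474′ = 0.502457°; total 22.5024567
  N ⇒ keep positive
  λ: 83 + 6.817/60 = 83.1136167
  W → negative
Point 4:
  Lat: 0° + 15/60 + 37.22/3600 = 0 + 0.250000 + 0.010339 = 0.2603389
  S ⇒ negate
  Lon: 112 + 6/60 + 21.4/3600 = 112.1059444
  E ⇒ keep positive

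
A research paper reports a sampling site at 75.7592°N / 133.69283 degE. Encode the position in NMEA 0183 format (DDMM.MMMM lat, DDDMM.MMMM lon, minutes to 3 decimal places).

7545.552,N / 13341.570,E

Lat: minutes = (75.759200 − 75) × 60 = 45.55200
λ: fractional part 0.692830 → 41.56980 minutes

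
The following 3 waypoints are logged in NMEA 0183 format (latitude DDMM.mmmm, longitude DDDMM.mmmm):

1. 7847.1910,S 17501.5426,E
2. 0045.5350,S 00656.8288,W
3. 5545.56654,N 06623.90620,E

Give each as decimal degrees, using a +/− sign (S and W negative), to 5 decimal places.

1. -78.78652, 175.02571
2. -0.75892, -6.94715
3. 55.75944, 66.39844

Point 1:
  Lat: degrees = first 2 digits = 78, minutes = 47.191; 78 + 47.191/60 = 78.786517
  S → negative
  Longitude: split at 3 digits → 175° and 1.5426′; 175 + 1.5426/60 = 175.025710
  E → positive
Point 2:
  φ: degrees = first 2 digits = 0, minutes = 45.535; 0 + 45.535/60 = 0.758917
  hemisphere S, so the sign is −
  Lon: split at 3 digits → 006° and 56.8288′; 6 + 56.8288/60 = 6.947147
  W ⇒ negate
Point 3:
  Lat: degrees = first 2 digits = 55, minutes = 45.56654; 55 + 45.56654/60 = 55.759442
  N ⇒ keep positive
  λ: degrees = first 3 digits = 66, minutes = 23.9062; 66 + 23.9062/60 = 66.398437
  E → positive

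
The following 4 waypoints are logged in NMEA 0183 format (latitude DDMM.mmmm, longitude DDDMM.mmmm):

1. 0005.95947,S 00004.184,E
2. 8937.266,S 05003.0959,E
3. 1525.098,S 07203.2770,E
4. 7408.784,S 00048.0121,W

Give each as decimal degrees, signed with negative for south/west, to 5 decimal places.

Point 1:
  Lat: degrees = first 2 digits = 0, minutes = 5.95947; 0 + 5.95947/60 = 0.099325
  S → negative
  Lon: split at 3 digits → 000° and 4.184′; 0 + 4.184/60 = 0.069733
  E → positive
Point 2:
  φ: degrees = first 2 digits = 89, minutes = 37.266; 89 + 37.266/60 = 89.621100
  hemisphere S, so the sign is −
  λ: degrees = first 3 digits = 50, minutes = 3.0959; 50 + 3.0959/60 = 50.051598
  E ⇒ keep positive
Point 3:
  Latitude: split at 2 digits → 15° and 25.098′; 15 + 25.098/60 = 15.418300
  hemisphere S, so the sign is −
  λ: degrees = first 3 digits = 72, minutes = 3.277; 72 + 3.277/60 = 72.054617
  E ⇒ keep positive
Point 4:
  Latitude: degrees = first 2 digits = 74, minutes = 8.784; 74 + 8.784/60 = 74.146400
  S ⇒ negate
  λ: degrees = first 3 digits = 0, minutes = 48.0121; 0 + 48.0121/60 = 0.800202
  W → negative

1. -0.09932, 0.06973
2. -89.62110, 50.05160
3. -15.41830, 72.05462
4. -74.14640, -0.80020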